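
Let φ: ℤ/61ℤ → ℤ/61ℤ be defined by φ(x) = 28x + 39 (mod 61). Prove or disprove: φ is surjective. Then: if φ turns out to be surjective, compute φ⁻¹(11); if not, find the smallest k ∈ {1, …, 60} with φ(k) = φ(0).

60

By definition, surjectivity means every element of the codomain has a preimage under φ.
Since gcd(28, 61) = 1, 28 is invertible modulo 61. Euclid's algorithm: 61 = 2·28 + 5, 28 = 5·5 + 3, 5 = 1·3 + 2, 3 = 1·2 + 1; back-substituting gives 1 = 24·28 − 11·61, so 28⁻¹ ≡ 24 (mod 61).
For any y ∈ ℤ/61ℤ, x = 24(y − 39) mod 61 satisfies φ(x) = 28·24(y − 39) + 39 ≡ y (since 28·24 ≡ 1 mod 61). So every y has a preimage.
So φ is surjective.
Since φ is surjective, we compute φ⁻¹(11): solve 28x + 39 ≡ 11 (mod 61), i.e. 28x ≡ 33 (mod 61).
Multiplying by 28⁻¹ = 24 gives x ≡ 24·33 = 792 = 12·61 + 60 ≡ 60 (mod 61).
Check: φ(60) = 28·60 + 39 = 1719 = 28·61 + 11 ≡ 11 (mod 61).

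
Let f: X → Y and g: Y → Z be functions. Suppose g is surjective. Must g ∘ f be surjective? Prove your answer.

not surjective

No. Take X = {1}, Y = Z = {1, 2, 3, 4}, f(1) = 1, and g = identity (surjective).
Then (g ∘ f)(1) = 1, and 4 ∈ Z has no preimage under g ∘ f, so g ∘ f is not surjective.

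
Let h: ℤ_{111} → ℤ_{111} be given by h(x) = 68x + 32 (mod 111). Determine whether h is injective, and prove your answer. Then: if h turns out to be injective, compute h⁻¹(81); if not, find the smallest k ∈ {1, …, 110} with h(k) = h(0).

35

If h(u) = h(v), then 68u ≡ 68v (mod 111). Because gcd(68, 111) = 1, we may cancel 68 to get u ≡ v (mod 111).
So h is injective.
We now compute 68⁻¹ mod 111 explicitly. Euclid's algorithm: 111 = 1·68 + 43, 68 = 1·43 + 25, 43 = 1·25 + 18, 25 = 1·18 + 7, 18 = 2·7 + 4, 7 = 1·4 + 3, 4 = 1·3 + 1; back-substituting gives 1 = 80·68 − 49·111, so 68⁻¹ ≡ 80 (mod 111).
Since h is injective, we find h⁻¹(81): we need 68x ≡ 81 − 32 ≡ 49 (mod 111). Using 68⁻¹ = 80: x ≡ 80·49 = 3920 = 35·111 + 35, so x = 35.
Check: h(35) = 68·35 + 32 = 2412 = 21·111 + 81 ≡ 81 (mod 111).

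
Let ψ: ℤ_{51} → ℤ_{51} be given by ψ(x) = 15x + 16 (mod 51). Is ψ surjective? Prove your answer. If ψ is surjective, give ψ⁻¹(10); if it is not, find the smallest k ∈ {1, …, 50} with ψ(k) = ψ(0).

Since gcd(15, 51) = 3, we have 15x ≡ 0 (mod 3) for all x, so ψ(x) ≡ 1 (mod 3).
But 0 ≢ 1 (mod 3), so 0 ∈ ℤ_{51} has no preimage. So ψ is not surjective.
Since ψ is not surjective, we find the least positive k with ψ(k) = ψ(0): this means 15k ≡ 0 (mod 51), i.e. 51 ∣ 15k. Since gcd(15, 51) = 3, dividing through by 3 this holds exactly when 17 ∣ 5k, and as gcd(5, 17) = 1, exactly when 17 ∣ k.
The smallest positive such k is 17.

17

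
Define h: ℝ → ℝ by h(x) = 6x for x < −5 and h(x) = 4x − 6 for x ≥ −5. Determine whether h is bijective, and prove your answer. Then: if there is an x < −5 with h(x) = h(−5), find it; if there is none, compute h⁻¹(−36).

-6

Both pieces are strictly increasing (slopes 6 and 4), so each is injective on its own interval.
The left piece maps (−∞, −5) onto (−∞, −30); the right piece maps [−5, ∞) onto [−26, ∞).
The images leave a gap (−30 has no preimage), so h is not surjective, hence not bijective.
Because the two images are disjoint, no x < −5 has h(x) = h(−5), so we compute h⁻¹(−36): −36 lies in (−∞, −30), so solve 6x = −36: x = (−36 − 0)/6 = −6.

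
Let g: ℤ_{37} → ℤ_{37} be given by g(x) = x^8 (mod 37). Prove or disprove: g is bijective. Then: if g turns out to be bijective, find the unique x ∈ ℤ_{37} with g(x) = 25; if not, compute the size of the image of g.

10

g(1) = 1^8 = 1.
g(6): Repeated squaring mod 37: 6^1 ≡ 6, 6^2 ≡ 6² = 36, 6^4 ≡ 36² = 1296 ≡ 1, 6^8 ≡ 1² = 1. So 6^8 ≡ 1 (mod 37).
So g(1) = g(6) = 1 while 1 ≠ 6, so g is not injective, hence not bijective.
Since g is not bijective, we determine |image(g)|. Computing x^8 mod 37 for each x (by repeated squaring, reducing mod 37 at every step), the values g(0), g(1), …, g(36) are: 0, 1, 34, 12, 9, 16, 1, 16, 10, 33, 26, 10, 34, 9, 26, 7, 7, 33, 12, 12, 33, 7, 7, 26, 9, 34, 10, 26, 33, 10, 16, 1, 16, 9, 12, 34, 1.
The distinct values are {0, 1, 7, 9, 10, 12, 16, 26, 33, 34}; there are 10 of them.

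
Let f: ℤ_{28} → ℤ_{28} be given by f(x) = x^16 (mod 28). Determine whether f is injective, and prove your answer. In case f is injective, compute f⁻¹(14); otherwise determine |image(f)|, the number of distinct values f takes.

f(6): Repeated squaring mod 28: 6^1 ≡ 6, 6^2 ≡ 6² = 36 ≡ 8, 6^4 ≡ 8² = 64 ≡ 8, 6^8 ≡ 8² = 64 ≡ 8, 6^16 ≡ 8² = 64 ≡ 8. So 6^16 ≡ 8 (mod 28).
f(8): Repeated squaring mod 28: 8^1 ≡ 8, 8^2 ≡ 8² = 64 ≡ 8, 8^4 ≡ 8² = 64 ≡ 8, 8^8 ≡ 8² = 64 ≡ 8, 8^16 ≡ 8² = 64 ≡ 8. So 8^16 ≡ 8 (mod 28).
So f(6) = f(8) = 8 while 6 ≠ 8, therefore f is not injective.
Since f is not injective, we determine |image(f)|. Computing x^16 mod 28 for each x (by repeated squaring, reducing mod 28 at every step), the values f(0), f(1), …, f(27) are: 0, 1, 16, 25, 4, 9, 8, 21, 8, 9, 4, 25, 16, 1, 0, 1, 16, 25, 4, 9, 8, 21, 8, 9, 4, 25, 16, 1.
The distinct values are {0, 1, 4, 8, 9, 16, 21, 25}; there are 8 of them.

8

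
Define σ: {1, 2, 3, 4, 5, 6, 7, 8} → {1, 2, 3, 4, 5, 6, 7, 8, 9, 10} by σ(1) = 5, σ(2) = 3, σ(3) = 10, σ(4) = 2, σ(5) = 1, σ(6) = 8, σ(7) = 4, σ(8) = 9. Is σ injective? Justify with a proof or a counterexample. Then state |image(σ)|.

8

The values σ(1), …, σ(8) are 5, 3, 10, 2, 1, 8, 4, 9 — all distinct.
So σ(s) = σ(t) only when s = t, and σ is injective.
The image of σ is {1, 2, 3, 4, 5, 8, 9, 10}, which has 8 elements.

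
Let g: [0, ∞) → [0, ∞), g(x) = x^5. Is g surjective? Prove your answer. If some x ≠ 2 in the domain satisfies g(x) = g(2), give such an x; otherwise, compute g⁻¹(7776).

For any y ∈ [0, ∞), x = y^{1/5} ∈ [0, ∞) gives g(x) = y, so g is surjective.
Since x ↦ x^5 is strictly increasing on [0, ∞), it is injective there, so no x ≠ 2 in the domain has g(x) = g(2). We therefore compute g⁻¹(7776) = 7776^{1/5} = 6 (indeed 6^5 = 7776).

6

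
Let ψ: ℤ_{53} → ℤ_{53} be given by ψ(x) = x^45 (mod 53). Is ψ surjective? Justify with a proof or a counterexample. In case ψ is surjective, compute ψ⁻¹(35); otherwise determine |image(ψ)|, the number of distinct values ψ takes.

Since 53 is prime, the nonzero elements of ℤ_{53} form a cyclic group of order 52.
As gcd(45, 52) = 1, raising to the 45th power is a bijection on this group: if a^45 ≡ b^45 then (ab^{−1})^45 = 1, and the only element of order dividing gcd(45, 52) = 1 is 1, so a = b.
With ψ(0) = 0 this makes ψ injective on all of ℤ_{53}, hence bijective (finite equal-size domain and codomain). In particular ψ is surjective.
Since ψ is surjective, we find the preimage of 35. The inverse of x ↦ x^45 on (ℤ_{53})^× is x ↦ x^37, because 45·37 = 1665 = 32·52 + 1 ≡ 1 (mod 52) and x^{52} = 1 for x ≠ 0 (Fermat). So ψ⁻¹(35) = 35^37 mod 53.
Repeated squaring mod 53: 35^1 ≡ 35, 35^2 ≡ 35² = 1225 ≡ 6, 35^4 ≡ 6² = 36, 35^8 ≡ 36² = 1296 ≡ 24, 35^16 ≡ 24² = 576 ≡ 46, 35^32 ≡ 46² = 2116 ≡ 49. Since 37 = 32 + 4 + 1, 35^37 ≡ 49·36·35: 49·36 = 1764 ≡ 15, then 15·35 = 525 ≡ 48. So 35^37 ≡ 48 (mod 53).
Hence ψ⁻¹(35) = 48.

48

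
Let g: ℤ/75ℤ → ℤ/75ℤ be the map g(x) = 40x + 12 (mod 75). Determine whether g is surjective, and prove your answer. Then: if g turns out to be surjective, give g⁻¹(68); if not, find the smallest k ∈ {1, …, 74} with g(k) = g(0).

Since gcd(40, 75) = 5, we have 40x ≡ 0 (mod 5) for all x, so g(x) ≡ 2 (mod 5).
But 0 ≢ 2 (mod 5), so 0 ∈ ℤ/75ℤ has no preimage. Hence g is not surjective.
Since g is not surjective, we find the least positive k with g(k) = g(0): this means 40k ≡ 0 (mod 75), i.e. 75 ∣ 40k. Since gcd(40, 75) = 5, dividing through by 5 this holds exactly when 15 ∣ 8k, and as gcd(8, 15) = 1, exactly when 15 ∣ k.
The smallest positive such k is 15.

15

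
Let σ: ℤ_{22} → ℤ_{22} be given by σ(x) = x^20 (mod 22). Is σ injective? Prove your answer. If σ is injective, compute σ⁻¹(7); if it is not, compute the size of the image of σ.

σ(1) = 1^20 = 1.
σ(3): Repeated squaring mod 22: 3^1 ≡ 3, 3^2 ≡ 3² = 9, 3^4 ≡ 9² = 81 ≡ 15, 3^8 ≡ 15² = 225 ≡ 5, 3^16 ≡ 5² = 25 ≡ 3. Since 20 = 16 + 4, 3^20 ≡ 3·15: 3·15 = 45 ≡ 1. So 3^20 ≡ 1 (mod 22).
So σ(1) = σ(3) = 1 while 1 ≠ 3, thus σ is not injective.
Since σ is not injective, we determine |image(σ)|. Computing x^20 mod 22 for each x (by repeated squaring, reducing mod 22 at every step), the values σ(0), σ(1), …, σ(21) are: 0, 1, 12, 1, 12, 1, 12, 1, 12, 1, 12, 11, 12, 1, 12, 1, 12, 1, 12, 1, 12, 1.
The distinct values are {0, 1, 11, 12}; there are 4 of them.

4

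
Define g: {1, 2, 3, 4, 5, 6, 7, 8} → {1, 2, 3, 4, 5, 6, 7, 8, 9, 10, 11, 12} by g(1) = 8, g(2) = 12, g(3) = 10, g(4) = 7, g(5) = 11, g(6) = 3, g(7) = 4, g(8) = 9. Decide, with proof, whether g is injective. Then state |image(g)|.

8

The values g(1), …, g(8) are 8, 12, 10, 7, 11, 3, 4, 9 — all distinct.
So g(a) = g(b) only when a = b, and g is injective.
The image of g is {3, 4, 7, 8, 9, 10, 11, 12}, which has 8 elements.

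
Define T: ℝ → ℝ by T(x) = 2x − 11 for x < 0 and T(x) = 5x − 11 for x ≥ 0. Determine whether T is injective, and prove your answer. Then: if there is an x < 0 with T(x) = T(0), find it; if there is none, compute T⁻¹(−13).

-1

Both pieces are strictly increasing (slopes 2 and 5), so each is injective on its own interval.
The left piece maps (−∞, 0) onto (−∞, −11); the right piece maps [0, ∞) onto [−11, ∞).
These images are disjoint, so no value is attained by both pieces. Thus T is injective.
Because the two images are disjoint, no x < 0 has T(x) = T(0), so we compute T⁻¹(−13): −13 lies in (−∞, −11), so solve 2x − 11 = −13: x = (−13 + 11)/2 = −1.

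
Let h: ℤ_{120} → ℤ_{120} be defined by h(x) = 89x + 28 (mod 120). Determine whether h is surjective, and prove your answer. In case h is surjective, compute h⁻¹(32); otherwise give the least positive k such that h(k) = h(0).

116

Since gcd(89, 120) = 1, 89 is invertible modulo 120. Euclid's algorithm: 120 = 1·89 + 31, 89 = 2·31 + 27, 31 = 1·27 + 4, 27 = 6·4 + 3, 4 = 1·3 + 1; back-substituting gives 1 = 89·89 − 66·120, so 89⁻¹ ≡ 89 (mod 120).
For any y ∈ ℤ_{120}, x = 89(y − 28) mod 120 satisfies h(x) = 89·89(y − 28) + 28 ≡ y (since 89·89 ≡ 1 mod 120). So every y has a preimage.
Therefore h is surjective.
Since h is surjective, we find h⁻¹(32): we need 89x ≡ 32 − 28 ≡ 4 (mod 120). Using 89⁻¹ = 89: x ≡ 89·4 = 356 = 2·120 + 116, so x = 116.
Check: h(116) = 89·116 + 28 = 10352 = 86·120 + 32 ≡ 32 (mod 120).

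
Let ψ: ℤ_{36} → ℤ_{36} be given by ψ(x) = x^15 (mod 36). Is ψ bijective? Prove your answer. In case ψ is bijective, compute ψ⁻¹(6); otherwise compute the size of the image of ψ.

9

ψ(0) = 0^15 = 0.
ψ(6): Repeated squaring mod 36: 6^1 ≡ 6, 6^2 ≡ 6² = 36 ≡ 0, 6^4 ≡ 0² = 0, 6^8 ≡ 0² = 0. Since 15 = 8 + 4 + 2 + 1, 6^15 ≡ 0·0·0·6: 0·0 = 0, then 0·0 = 0, then 0·6 = 0. So 6^15 ≡ 0 (mod 36).
So ψ(0) = ψ(6) = 0 while 0 ≠ 6, so ψ is not injective, hence not bijective.
Since ψ is not bijective, we determine |image(ψ)|. Computing x^15 mod 36 for each x (by repeated squaring, reducing mod 36 at every step), the values ψ(0), ψ(1), …, ψ(35) are: 0, 1, 8, 27, 28, 17, 0, 19, 8, 9, 28, 35, 0, 1, 8, 27, 28, 17, 0, 19, 8, 9, 28, 35, 0, 1, 8, 27, 28, 17, 0, 19, 8, 9, 28, 35.
The distinct values are {0, 1, 8, 9, 17, 19, 27, 28, 35}; there are 9 of them.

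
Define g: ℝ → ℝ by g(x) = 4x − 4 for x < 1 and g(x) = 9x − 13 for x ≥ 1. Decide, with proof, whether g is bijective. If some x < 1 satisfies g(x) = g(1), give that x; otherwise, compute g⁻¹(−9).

Both pieces are strictly increasing (slopes 4 and 9), so each is injective on its own interval.
The left piece maps (−∞, 1) onto (−∞, 0); the right piece maps [1, ∞) onto [−4, ∞).
These images overlap. In particular g(1) = −4 (right piece), and solving 4x − 4 = −4 on the left piece gives x = 0 < 1.
So g(0) = g(1) with 0 ≠ 1, and g is not injective, hence not bijective. This x = 0 is the requested value below 1.

0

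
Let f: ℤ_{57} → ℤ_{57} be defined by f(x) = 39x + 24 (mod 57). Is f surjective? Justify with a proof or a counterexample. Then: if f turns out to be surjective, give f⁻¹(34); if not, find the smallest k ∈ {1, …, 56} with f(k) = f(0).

Recall that surjectivity means every element of the codomain has a preimage under f.
Since gcd(39, 57) = 3, we have 39x ≡ 0 (mod 3) for all x, so f(x) ≡ 0 (mod 3).
But 1 ≢ 0 (mod 3), so 1 ∈ ℤ_{57} has no preimage. Hence f is not surjective.
Since f is not surjective, we find the least positive k with f(k) = f(0): this means 39k ≡ 0 (mod 57), i.e. 57 ∣ 39k. Since gcd(39, 57) = 3, dividing through by 3 this holds exactly when 19 ∣ 13k, and as gcd(13, 19) = 1, exactly when 19 ∣ k.
The smallest positive such k is 19.

19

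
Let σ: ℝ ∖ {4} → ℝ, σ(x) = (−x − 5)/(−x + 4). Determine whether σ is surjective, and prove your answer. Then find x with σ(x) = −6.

If σ(x) = 1, cross-multiplying gives −1(−x − 5) = −1(−x + 4), which simplifies to 5 = −4 — false.  So 1 has no preimage and σ is not surjective.
Solving σ(x) = −6: cross-multiplying gives −x − 5 = −6(−x + 4), which rearranges to −7x = −19, so x = 19/7.

19/7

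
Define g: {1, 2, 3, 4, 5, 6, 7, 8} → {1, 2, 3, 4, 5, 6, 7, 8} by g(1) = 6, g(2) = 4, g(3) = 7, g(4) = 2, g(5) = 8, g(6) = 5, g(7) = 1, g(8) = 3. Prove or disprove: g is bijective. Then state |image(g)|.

The values 6, 4, 7, 2, 8, 5, 1, 3 are a permutation of {1, 2, 3, 4, 5, 6, 7, 8}: each element appears exactly once.
So g is injective and surjective, hence bijective.
The image of g is {1, 2, 3, 4, 5, 6, 7, 8}, which has 8 elements.

8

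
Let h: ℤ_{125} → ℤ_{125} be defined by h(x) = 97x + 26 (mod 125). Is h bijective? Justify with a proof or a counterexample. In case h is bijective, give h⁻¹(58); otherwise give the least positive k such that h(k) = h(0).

Suppose h(x_1) = h(x_2) in ℤ_{125}. Then 97x_1 + 26 ≡ 97x_2 + 26 (mod 125), therefore 97(x_1 − x_2) ≡ 0 (mod 125).
Since gcd(97, 125) = 1, 97 is invertible modulo 125, therefore x_1 − x_2 ≡ 0 (mod 125), i.e. x_1 = x_2.
We now compute 97⁻¹ mod 125 explicitly. Euclid's algorithm: 125 = 1·97 + 28, 97 = 3·28 + 13, 28 = 2·13 + 2, 13 = 6·2 + 1; back-substituting gives 1 = 58·97 − 45·125, so 97⁻¹ ≡ 58 (mod 125).
Then y ↦ 58(y − 26) is a two-sided inverse to h, so every y ∈ ℤ_{125} has a preimage.
So h is bijective.
Since h is bijective, we compute h⁻¹(58): solve 97x + 26 ≡ 58 (mod 125), i.e. 97x ≡ 32 (mod 125).
Multiplying by 97⁻¹ = 58 gives x ≡ 58·32 = 1856 = 14·125 + 106 ≡ 106 (mod 125).
Check: h(106) = 97·106 + 26 = 10308 = 82·125 + 58 ≡ 58 (mod 125).

106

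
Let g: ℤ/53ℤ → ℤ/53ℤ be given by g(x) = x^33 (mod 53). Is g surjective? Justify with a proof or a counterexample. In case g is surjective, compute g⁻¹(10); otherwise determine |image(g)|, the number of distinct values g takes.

Since 53 is prime, the nonzero elements of ℤ/53ℤ form a cyclic group of order 52.
As gcd(33, 52) = 1, raising to the 33rd power is a bijection on this group: if s^33 ≡ t^33 then (st^{−1})^33 = 1, and the only element of order dividing gcd(33, 52) = 1 is 1, so s = t.
With g(0) = 0 this makes g injective on all of ℤ/53ℤ, hence bijective (finite equal-size domain and codomain). In particular g is surjective.
Since g is surjective, we find the preimage of 10. The inverse of x ↦ x^33 on (ℤ/53ℤ)^× is x ↦ x^41, because 33·41 = 1353 = 26·52 + 1 ≡ 1 (mod 52) and x^{52} = 1 for x ≠ 0 (Fermat). So g⁻¹(10) = 10^41 mod 53.
Repeated squaring mod 53: 10^1 ≡ 10, 10^2 ≡ 10² = 100 ≡ 47, 10^4 ≡ 47² = 2209 ≡ 36, 10^8 ≡ 36² = 1296 ≡ 24, 10^16 ≡ 24² = 576 ≡ 46, 10^32 ≡ 46² = 2116 ≡ 49. Since 41 = 32 + 8 + 1, 10^41 ≡ 49·24·10: 49·24 = 1176 ≡ 10, then 10·10 = 100 ≡ 47. So 10^41 ≡ 47 (mod 53).
Hence g⁻¹(10) = 47.

47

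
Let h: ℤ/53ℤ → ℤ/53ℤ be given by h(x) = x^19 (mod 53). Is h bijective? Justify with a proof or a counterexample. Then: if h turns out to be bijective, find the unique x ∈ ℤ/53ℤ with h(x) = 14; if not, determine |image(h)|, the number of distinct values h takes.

35

Since 53 is prime, the nonzero elements of ℤ/53ℤ form a cyclic group of order 52.
As gcd(19, 52) = 1, raising to the 19th power is a bijection on this group: if a^19 ≡ b^19 then (ab^{−1})^19 = 1, and the only element of order dividing gcd(19, 52) = 1 is 1, so a = b.
With h(0) = 0 this makes h injective on all of ℤ/53ℤ, hence bijective (finite equal-size domain and codomain). In particular h is bijective.
Since h is bijective, we find the preimage of 14. The inverse of x ↦ x^19 on (ℤ/53ℤ)^× is x ↦ x^11, because 19·11 = 209 = 4·52 + 1 ≡ 1 (mod 52) and x^{52} = 1 for x ≠ 0 (Fermat). So h⁻¹(14) = 14^11 mod 53.
Repeated squaring mod 53: 14^1 ≡ 14, 14^2 ≡ 14² = 196 ≡ 37, 14^4 ≡ 37² = 1369 ≡ 44, 14^8 ≡ 44² = 1936 ≡ 28. Since 11 = 8 + 2 + 1, 14^11 ≡ 28·37·14: 28·37 = 1036 ≡ 29, then 29·14 = 406 ≡ 35. So 14^11 ≡ 35 (mod 53).
Hence h⁻¹(14) = 35.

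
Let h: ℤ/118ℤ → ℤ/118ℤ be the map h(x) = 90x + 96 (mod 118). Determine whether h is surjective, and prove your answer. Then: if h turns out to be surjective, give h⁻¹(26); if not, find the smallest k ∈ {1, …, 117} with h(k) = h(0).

Since gcd(90, 118) = 2, we have 90x ≡ 0 (mod 2) for all x, so h(x) ≡ 0 (mod 2).
But 1 ≢ 0 (mod 2), so 1 ∈ ℤ/118ℤ has no preimage. Therefore h is not surjective.
Since h is not surjective, we find the least positive k with h(k) = h(0): this means 90k ≡ 0 (mod 118), i.e. 118 ∣ 90k. Since gcd(90, 118) = 2, dividing through by 2 this holds exactly when 59 ∣ 45k, and as gcd(45, 59) = 1, exactly when 59 ∣ k.
The smallest positive such k is 59.

59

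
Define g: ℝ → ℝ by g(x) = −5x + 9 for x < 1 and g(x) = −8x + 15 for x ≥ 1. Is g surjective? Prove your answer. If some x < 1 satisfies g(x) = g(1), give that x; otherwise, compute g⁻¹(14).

2/5

Both pieces are strictly decreasing (slopes −5 and −8), so each is injective on its own interval.
The left piece maps (−∞, 1) onto (4, ∞); the right piece maps [1, ∞) onto (−∞, 7].
The union (4, ∞) ∪ (−∞, 7] covers ℝ, so g is surjective.
For the follow-up: the images overlap, so an x < 1 with g(x) = g(1) exists. g(1) = 7; solving −5x + 9 = 7 for x < 1 gives x = (7 − 9)/(−5) = 2/5.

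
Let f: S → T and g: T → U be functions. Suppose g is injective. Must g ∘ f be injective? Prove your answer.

not injective

No. Take S = {0, 1}, T = U = {0, 1}, f(0) = f(1) = 0, and g = identity (injective).
Then (g ∘ f)(0) = (g ∘ f)(1) = 0 with 0 ≠ 1, so g ∘ f is not injective.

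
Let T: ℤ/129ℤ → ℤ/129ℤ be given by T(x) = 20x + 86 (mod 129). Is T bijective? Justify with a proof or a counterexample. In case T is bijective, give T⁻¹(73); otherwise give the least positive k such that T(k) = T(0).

Suppose T(a) = T(b) in ℤ/129ℤ. Then 20a + 86 ≡ 20b + 86 (mod 129), hence 20(a − b) ≡ 0 (mod 129).
Since gcd(20, 129) = 1, 20 is invertible modulo 129, therefore a − b ≡ 0 (mod 129), i.e. a = b.
We now compute 20⁻¹ mod 129 explicitly. Euclid's algorithm: 129 = 6·20 + 9, 20 = 2·9 + 2, 9 = 4·2 + 1; back-substituting gives 1 = 71·20 − 11·129, so 20⁻¹ ≡ 71 (mod 129).
For any y ∈ ℤ/129ℤ, x = 71(y − 86) mod 129 satisfies T(x) = 20·71(y − 86) + 86 ≡ y (since 20·71 ≡ 1 mod 129). So every y has a preimage.
So T is bijective.
Since T is bijective, we find T⁻¹(73): we need 20x ≡ 73 − 86 ≡ 116 (mod 129). Using 20⁻¹ = 71: x ≡ 71·116 = 8236 = 63·129 + 109, so x = 109.
Check: T(109) = 20·109 + 86 = 2266 = 17·129 + 73 ≡ 73 (mod 129).

109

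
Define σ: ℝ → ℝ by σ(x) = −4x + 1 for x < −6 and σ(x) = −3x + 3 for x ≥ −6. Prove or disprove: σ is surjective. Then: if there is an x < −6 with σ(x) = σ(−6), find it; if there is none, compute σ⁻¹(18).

Both pieces are strictly decreasing (slopes −4 and −3), so each is injective on its own interval.
The left piece maps (−∞, −6) onto (25, ∞); the right piece maps [−6, ∞) onto (−∞, 21].
The union (25, ∞) ∪ (−∞, 21] omits the interval between 25 and 21; in particular 25 has no preimage. So σ is not surjective.
Because the two images are disjoint, no x < −6 has σ(x) = σ(−6), so we compute σ⁻¹(18): 18 lies in (−∞, 21], so solve −3x + 3 = 18: x = (18 − 3)/(−3) = −5.

-5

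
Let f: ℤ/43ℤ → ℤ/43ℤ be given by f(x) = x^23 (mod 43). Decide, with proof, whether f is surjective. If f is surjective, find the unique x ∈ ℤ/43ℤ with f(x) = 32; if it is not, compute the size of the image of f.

Since 43 is prime, the nonzero elements of ℤ/43ℤ form a cyclic group of order 42.
As gcd(23, 42) = 1, raising to the 23rd power is a bijection on this group: if x_1^23 ≡ x_2^23 then (x_1x_2^{−1})^23 = 1, and the only element of order dividing gcd(23, 42) = 1 is 1, so x_1 = x_2.
With f(0) = 0 this makes f injective on all of ℤ/43ℤ, hence bijective (finite equal-size domain and codomain). In particular f is surjective.
Since f is surjective, we find the preimage of 32. The inverse of x ↦ x^23 on (ℤ/43ℤ)^× is x ↦ x^11, because 23·11 = 253 = 6·42 + 1 ≡ 1 (mod 42) and x^{42} = 1 for x ≠ 0 (Fermat). So f⁻¹(32) = 32^11 mod 43.
Repeated squaring mod 43: 32^1 ≡ 32, 32^2 ≡ 32² = 1024 ≡ 35, 32^4 ≡ 35² = 1225 ≡ 21, 32^8 ≡ 21² = 441 ≡ 11. Since 11 = 8 + 2 + 1, 32^11 ≡ 11·35·32: 11·35 = 385 ≡ 41, then 41·32 = 1312 ≡ 22. So 32^11 ≡ 22 (mod 43).
Hence f⁻¹(32) = 22.

22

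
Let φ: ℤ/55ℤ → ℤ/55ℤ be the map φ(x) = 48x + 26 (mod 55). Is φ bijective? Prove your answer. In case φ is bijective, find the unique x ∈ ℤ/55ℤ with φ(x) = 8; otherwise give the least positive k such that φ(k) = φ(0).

Recall that injectivity means: for all u, v in the domain, φ(u) = φ(v) implies u = v.
Suppose φ(u) = φ(v) in ℤ/55ℤ. Then 48u + 26 ≡ 48v + 26 (mod 55), so 48(u − v) ≡ 0 (mod 55).
Since gcd(48, 55) = 1, 48 is invertible modulo 55, thus u − v ≡ 0 (mod 55), i.e. u = v.
We now compute 48⁻¹ mod 55 explicitly. Euclid's algorithm: 55 = 1·48 + 7, 48 = 6·7 + 6, 7 = 1·6 + 1; back-substituting gives 1 = 47·48 − 41·55, so 48⁻¹ ≡ 47 (mod 55).
For any y ∈ ℤ/55ℤ, x = 47(y − 26) mod 55 satisfies φ(x) = 48·47(y − 26) + 26 ≡ y (since 48·47 ≡ 1 mod 55). So every y has a preimage.
So φ is bijective.
Since φ is bijective, we compute φ⁻¹(8): solve 48x + 26 ≡ 8 (mod 55), i.e. 48x ≡ 37 (mod 55).
Multiplying by 48⁻¹ = 47 gives x ≡ 47·37 = 1739 = 31·55 + 34 ≡ 34 (mod 55).
Check: φ(34) = 48·34 + 26 = 1658 = 30·55 + 8 ≡ 8 (mod 55).

34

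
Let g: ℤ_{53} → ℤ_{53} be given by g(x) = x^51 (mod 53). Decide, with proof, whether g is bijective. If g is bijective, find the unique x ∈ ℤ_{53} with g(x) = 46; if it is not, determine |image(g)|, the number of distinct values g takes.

15

Since 53 is prime, the nonzero elements of ℤ_{53} form a cyclic group of order 52.
As gcd(51, 52) = 1, raising to the 51st power is a bijection on this group: if a^51 ≡ b^51 then (ab^{−1})^51 = 1, and the only element of order dividing gcd(51, 52) = 1 is 1, so a = b.
With g(0) = 0 this makes g injective on all of ℤ_{53}, hence bijective (finite equal-size domain and codomain). In particular g is bijective.
Since g is bijective, we find the preimage of 46. The inverse of x ↦ x^51 on (ℤ_{53})^× is x ↦ x^51, because 51·51 = 2601 = 50·52 + 1 ≡ 1 (mod 52) and x^{52} = 1 for x ≠ 0 (Fermat). So g⁻¹(46) = 46^51 mod 53.
Repeated squaring mod 53: 46^1 ≡ 46, 46^2 ≡ 46² = 2116 ≡ 49, 46^4 ≡ 49² = 2401 ≡ 16, 46^8 ≡ 16² = 256 ≡ 44, 46^16 ≡ 44² = 1936 ≡ 28, 46^32 ≡ 28² = 784 ≡ 42. Since 51 = 32 + 16 + 2 + 1, 46^51 ≡ 42·28·49·46: 42·28 = 1176 ≡ 10, then 10·49 = 490 ≡ 13, then 13·46 = 598 ≡ 15. So 46^51 ≡ 15 (mod 53).
Hence g⁻¹(46) = 15.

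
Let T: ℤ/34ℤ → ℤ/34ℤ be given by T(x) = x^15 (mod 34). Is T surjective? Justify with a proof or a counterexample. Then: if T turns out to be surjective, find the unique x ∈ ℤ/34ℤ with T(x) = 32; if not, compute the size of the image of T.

8

Computing x^15 mod 34 for each x (by repeated squaring, reducing mod 34 at every step), the values T(0), T(1), …, T(33) are: 0, 1, 26, 23, 30, 7, 20, 5, 32, 19, 12, 31, 10, 21, 28, 25, 16, 17, 18, 9, 6, 13, 24, 3, 22, 15, 2, 29, 14, 27, 4, 11, 8, 33.
Every element of ℤ/34ℤ appears exactly once in this list, so T is a bijection, and in particular surjective.
Since T is surjective, we read off the preimage of 32 from the same table: T(8) = 32, so T⁻¹(32) = 8.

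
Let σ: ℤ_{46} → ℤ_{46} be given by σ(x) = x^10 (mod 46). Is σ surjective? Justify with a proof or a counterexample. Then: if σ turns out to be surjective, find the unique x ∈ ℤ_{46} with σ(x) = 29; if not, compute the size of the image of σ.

24

σ(22): Repeated squaring mod 46: 22^1 ≡ 22, 22^2 ≡ 22² = 484 ≡ 24, 22^4 ≡ 24² = 576 ≡ 24, 22^8 ≡ 24² = 576 ≡ 24. Since 10 = 8 + 2, 22^10 ≡ 24·24: 24·24 = 576 ≡ 24. So 22^10 ≡ 24 (mod 46).
σ(24): Repeated squaring mod 46: 24^1 ≡ 24, 24^2 ≡ 24² = 576 ≡ 24, 24^4 ≡ 24² = 576 ≡ 24, 24^8 ≡ 24² = 576 ≡ 24. Since 10 = 8 + 2, 24^10 ≡ 24·24: 24·24 = 576 ≡ 24. So 24^10 ≡ 24 (mod 46).
So σ(22) = σ(24) = 24 while 22 ≠ 24, thus σ is not injective.
A non-injective map from the 46-element set ℤ_{46} to itself takes at most 45 distinct values, so it cannot be surjective. Thus σ is not surjective.
Since σ is not surjective, we determine |image(σ)|. Computing x^10 mod 46 for each x (by repeated squaring, reducing mod 46 at every step), the values σ(0), σ(1), …, σ(45) are: 0, 1, 12, 31, 6, 9, 4, 13, 26, 41, 16, 25, 2, 39, 18, 3, 36, 27, 32, 29, 8, 35, 24, 23, 24, 35, 8, 29, 32, 27, 36, 3, 18, 39, 2, 25, 16, 41, 26, 13, 4, 9, 6, 31, 12, 1.
The distinct values are {0, 1, 2, 3, 4, 6, 8, 9, 12, 13, 16, 18, 23, 24, 25, 26, 27, 29, 31, 32, 35, 36, 39, 41}; there are 24 of them.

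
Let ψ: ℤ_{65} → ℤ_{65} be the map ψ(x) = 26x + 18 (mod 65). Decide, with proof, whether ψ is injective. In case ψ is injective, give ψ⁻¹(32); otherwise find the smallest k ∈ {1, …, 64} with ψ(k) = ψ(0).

We have gcd(26, 65) = 13 > 1. Taking u = 0 and v = 5: ψ(0) = 18 and ψ(5) = 26·5 + 18 = 148 ≡ 18 (mod 65).
So ψ(0) = ψ(5) while 0 ≠ 5, thus ψ is not injective.
Since ψ is not injective, we find the least positive k with ψ(k) = ψ(0): this means 26k ≡ 0 (mod 65), i.e. 65 ∣ 26k. Since gcd(26, 65) = 13, dividing through by 13 this holds exactly when 5 ∣ 2k, and as gcd(2, 5) = 1, exactly when 5 ∣ k.
The smallest positive such k is 5.

5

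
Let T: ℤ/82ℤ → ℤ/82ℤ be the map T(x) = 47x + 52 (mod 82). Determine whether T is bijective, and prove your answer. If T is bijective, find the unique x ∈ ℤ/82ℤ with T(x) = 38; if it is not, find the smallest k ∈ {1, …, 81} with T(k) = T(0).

Suppose T(s) = T(t) in ℤ/82ℤ. Then 47s + 52 ≡ 47t + 52 (mod 82), so 47(s − t) ≡ 0 (mod 82).
Since gcd(47, 82) = 1, 47 is invertible modulo 82, hence s − t ≡ 0 (mod 82), i.e. s = t.
We now compute 47⁻¹ mod 82 explicitly. Euclid's algorithm: 82 = 1·47 + 35, 47 = 1·35 + 12, 35 = 2·12 + 11, 12 = 1·11 + 1; back-substituting gives 1 = 7·47 − 4·82, so 47⁻¹ ≡ 7 (mod 82).
Then y ↦ 7(y − 52) is a two-sided inverse to T, so every y ∈ ℤ/82ℤ has a preimage.
So T is bijective.
Since T is bijective, we compute T⁻¹(38): solve 47x + 52 ≡ 38 (mod 82), i.e. 47x ≡ 68 (mod 82).
Multiplying by 47⁻¹ = 7 gives x ≡ 7·68 = 476 = 5·82 + 66 ≡ 66 (mod 82).
Check: T(66) = 47·66 + 52 = 3154 = 38·82 + 38 ≡ 38 (mod 82).

66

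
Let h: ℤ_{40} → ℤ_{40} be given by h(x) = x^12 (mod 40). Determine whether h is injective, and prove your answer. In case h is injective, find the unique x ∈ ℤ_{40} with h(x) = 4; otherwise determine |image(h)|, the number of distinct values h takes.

h(1) = 1^12 = 1.
h(3): Repeated squaring mod 40: 3^1 ≡ 3, 3^2 ≡ 3² = 9, 3^4 ≡ 9² = 81 ≡ 1, 3^8 ≡ 1² = 1. Since 12 = 8 + 4, 3^12 ≡ 1·1: 1·1 = 1. So 3^12 ≡ 1 (mod 40).
So h(1) = h(3) = 1 while 1 ≠ 3, so h is not injective.
Since h is not injective, we determine |image(h)|. Computing x^12 mod 40 for each x (by repeated squaring, reducing mod 40 at every step), the values h(0), h(1), …, h(39) are: 0, 1, 16, 1, 16, 25, 16, 1, 16, 1, 0, 1, 16, 1, 16, 25, 16, 1, 16, 1, 0, 1, 16, 1, 16, 25, 16, 1, 16, 1, 0, 1, 16, 1, 16, 25, 16, 1, 16, 1.
The distinct values are {0, 1, 16, 25}; there are 4 of them.

4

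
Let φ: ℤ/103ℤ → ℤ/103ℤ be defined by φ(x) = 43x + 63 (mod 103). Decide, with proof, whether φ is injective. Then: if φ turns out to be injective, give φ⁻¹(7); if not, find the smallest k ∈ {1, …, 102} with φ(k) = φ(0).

If φ(a) = φ(b), then 43a ≡ 43b (mod 103). Because gcd(43, 103) = 1, we may cancel 43 to get a ≡ b (mod 103).
Hence φ is injective.
We now compute 43⁻¹ mod 103 explicitly. Euclid's algorithm: 103 = 2·43 + 17, 43 = 2·17 + 9, 17 = 1·9 + 8, 9 = 1·8 + 1; back-substituting gives 1 = 12·43 − 5·103, so 43⁻¹ ≡ 12 (mod 103).
Since φ is injective, we find φ⁻¹(7): we need 43x ≡ 7 − 63 ≡ 47 (mod 103). Using 43⁻¹ = 12: x ≡ 12·47 = 564 = 5·103 + 49, so x = 49.
Check: φ(49) = 43·49 + 63 = 2170 = 21·103 + 7 ≡ 7 (mod 103).

49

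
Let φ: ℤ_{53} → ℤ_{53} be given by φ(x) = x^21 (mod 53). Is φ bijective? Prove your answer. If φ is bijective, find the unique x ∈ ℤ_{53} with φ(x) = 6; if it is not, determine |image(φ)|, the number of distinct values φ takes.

Since 53 is prime, the nonzero elements of ℤ_{53} form a cyclic group of order 52.
As gcd(21, 52) = 1, raising to the 21st power is a bijection on this group: if a^21 ≡ b^21 then (ab^{−1})^21 = 1, and the only element of order dividing gcd(21, 52) = 1 is 1, so a = b.
With φ(0) = 0 this makes φ injective on all of ℤ_{53}, hence bijective (finite equal-size domain and codomain). In particular φ is bijective.
Since φ is bijective, we find the preimage of 6. The inverse of x ↦ x^21 on (ℤ_{53})^× is x ↦ x^5, because 21·5 = 105 = 2·52 + 1 ≡ 1 (mod 52) and x^{52} = 1 for x ≠ 0 (Fermat). So φ⁻¹(6) = 6^5 mod 53.
Repeated squaring mod 53: 6^1 ≡ 6, 6^2 ≡ 6² = 36, 6^4 ≡ 36² = 1296 ≡ 24. Since 5 = 4 + 1, 6^5 ≡ 24·6: 24·6 = 144 ≡ 38. So 6^5 ≡ 38 (mod 53).
Hence φ⁻¹(6) = 38.

38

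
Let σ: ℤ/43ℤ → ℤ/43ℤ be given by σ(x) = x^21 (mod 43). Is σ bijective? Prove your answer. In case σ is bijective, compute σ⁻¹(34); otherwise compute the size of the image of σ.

σ(2): Repeated squaring mod 43: 2^1 ≡ 2, 2^2 ≡ 2² = 4, 2^4 ≡ 4² = 16, 2^8 ≡ 16² = 256 ≡ 41, 2^16 ≡ 41² = 1681 ≡ 4. Since 21 = 16 + 4 + 1, 2^21 ≡ 4·16·2: 4·16 = 64 ≡ 21, then 21·2 = 42. So 2^21 ≡ 42 (mod 43).
σ(3): Repeated squaring mod 43: 3^1 ≡ 3, 3^2 ≡ 3² = 9, 3^4 ≡ 9² = 81 ≡ 38, 3^8 ≡ 38² = 1444 ≡ 25, 3^16 ≡ 25² = 625 ≡ 23. Since 21 = 16 + 4 + 1, 3^21 ≡ 23·38·3: 23·38 = 874 ≡ 14, then 14·3 = 42. So 3^21 ≡ 42 (mod 43).
So σ(2) = σ(3) = 42 while 2 ≠ 3, hence σ is not injective, hence not bijective.
Since σ is not bijective, we determine |image(σ)|. Computing x^21 mod 43 for each x (by repeated squaring, reducing mod 43 at every step), the values σ(0), σ(1), …, σ(42) are: 0, 1, 42, 42, 1, 42, 1, 42, 42, 1, 1, 1, 42, 1, 1, 1, 1, 1, 42, 42, 42, 1, 42, 1, 1, 1, 42, 42, 42, 42, 42, 1, 42, 42, 42, 1, 1, 42, 1, 42, 1, 1, 42.
The distinct values are {0, 1, 42}; there are 3 of them.

3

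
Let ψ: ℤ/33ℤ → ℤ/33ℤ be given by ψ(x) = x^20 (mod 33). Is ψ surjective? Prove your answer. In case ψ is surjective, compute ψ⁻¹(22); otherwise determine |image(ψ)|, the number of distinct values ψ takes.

4

ψ(1) = 1^20 = 1.
ψ(2): Repeated squaring mod 33: 2^1 ≡ 2, 2^2 ≡ 2² = 4, 2^4 ≡ 4² = 16, 2^8 ≡ 16² = 256 ≡ 25, 2^16 ≡ 25² = 625 ≡ 31. Since 20 = 16 + 4, 2^20 ≡ 31·16: 31·16 = 496 ≡ 1. So 2^20 ≡ 1 (mod 33).
So ψ(1) = ψ(2) = 1 while 1 ≠ 2, thus ψ is not injective.
A non-injective map from the 33-element set ℤ/33ℤ to itself takes at most 32 distinct values, so it cannot be surjective. Thus ψ is not surjective.
Since ψ is not surjective, we determine |image(ψ)|. Computing x^20 mod 33 for each x (by repeated squaring, reducing mod 33 at every step), the values ψ(0), ψ(1), …, ψ(32) are: 0, 1, 1, 12, 1, 1, 12, 1, 1, 12, 1, 22, 12, 1, 1, 12, 1, 1, 12, 1, 1, 12, 22, 1, 12, 1, 1, 12, 1, 1, 12, 1, 1.
The distinct values are {0, 1, 12, 22}; there are 4 of them.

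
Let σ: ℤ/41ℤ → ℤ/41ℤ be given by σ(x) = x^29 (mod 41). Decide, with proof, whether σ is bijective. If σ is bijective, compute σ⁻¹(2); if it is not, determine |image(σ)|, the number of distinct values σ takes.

Since 41 is prime, the nonzero elements of ℤ/41ℤ form a cyclic group of order 40.
As gcd(29, 40) = 1, raising to the 29th power is a bijection on this group: if x_1^29 ≡ x_2^29 then (x_1x_2^{−1})^29 = 1, and the only element of order dividing gcd(29, 40) = 1 is 1, so x_1 = x_2.
With σ(0) = 0 this makes σ injective on all of ℤ/41ℤ, hence bijective (finite equal-size domain and codomain). In particular σ is bijective.
Since σ is bijective, we find the preimage of 2. The inverse of x ↦ x^29 on (ℤ/41ℤ)^× is x ↦ x^29, because 29·29 = 841 = 21·40 + 1 ≡ 1 (mod 40) and x^{40} = 1 for x ≠ 0 (Fermat). So σ⁻¹(2) = 2^29 mod 41.
Repeated squaring mod 41: 2^1 ≡ 2, 2^2 ≡ 2² = 4, 2^4 ≡ 4² = 16, 2^8 ≡ 16² = 256 ≡ 10, 2^16 ≡ 10² = 100 ≡ 18. Since 29 = 16 + 8 + 4 + 1, 2^29 ≡ 18·10·16·2: 18·10 = 180 ≡ 16, then 16·16 = 256 ≡ 10, then 10·2 = 20. So 2^29 ≡ 20 (mod 41).
Hence σ⁻¹(2) = 20.

20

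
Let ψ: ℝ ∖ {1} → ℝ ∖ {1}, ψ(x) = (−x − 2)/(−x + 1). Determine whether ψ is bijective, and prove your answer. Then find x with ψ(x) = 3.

Suppose ψ(s) = ψ(t). Cross-multiplying: (−s − 2)(−t + 1) = (−t − 2)(−s + 1).
Expanding both sides and cancelling the symmetric terms leaves −3·(s − t) = 0. Since −3 ≠ 0, s = t. Hence ψ is injective.
For any y ≠ 1, solving y(−x + 1) = −x − 2 for x gives a well-defined x ≠ 1. So ψ is surjective.
Therefore ψ is bijective.
Solving ψ(x) = 3: cross-multiplying gives −x − 2 = 3(−x + 1), which rearranges to 2x = 5, so x = 5/2.

5/2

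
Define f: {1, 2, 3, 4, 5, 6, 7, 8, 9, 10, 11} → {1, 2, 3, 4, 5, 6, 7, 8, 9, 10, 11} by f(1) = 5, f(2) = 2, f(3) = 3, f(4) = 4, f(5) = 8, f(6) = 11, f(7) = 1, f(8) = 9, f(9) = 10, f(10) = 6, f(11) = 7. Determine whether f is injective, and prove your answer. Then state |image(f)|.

11

The values f(1), …, f(11) are 5, 2, 3, 4, 8, 11, 1, 9, 10, 6, 7 — all distinct.
So f(s) = f(t) only when s = t, and f is injective.
The image of f is {1, 2, 3, 4, 5, 6, 7, 8, 9, 10, 11}, which has 11 elements.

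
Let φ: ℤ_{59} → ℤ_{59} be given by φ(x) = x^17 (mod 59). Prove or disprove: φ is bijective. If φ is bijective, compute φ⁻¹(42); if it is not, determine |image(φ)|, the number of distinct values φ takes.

Since 59 is prime, the nonzero elements of ℤ_{59} form a cyclic group of order 58.
As gcd(17, 58) = 1, raising to the 17th power is a bijection on this group: if s^17 ≡ t^17 then (st^{−1})^17 = 1, and the only element of order dividing gcd(17, 58) = 1 is 1, so s = t.
With φ(0) = 0 this makes φ injective on all of ℤ_{59}, hence bijective (finite equal-size domain and codomain). In particular φ is bijective.
Since φ is bijective, we find the preimage of 42. The inverse of x ↦ x^17 on (ℤ_{59})^× is x ↦ x^41, because 17·41 = 697 = 12·58 + 1 ≡ 1 (mod 58) and x^{58} = 1 for x ≠ 0 (Fermat). So φ⁻¹(42) = 42^41 mod 59.
Repeated squaring mod 59: 42^1 ≡ 42, 42^2 ≡ 42² = 1764 ≡ 53, 42^4 ≡ 53² = 2809 ≡ 36, 42^8 ≡ 36² = 1296 ≡ 57, 42^16 ≡ 57² = 3249 ≡ 4, 42^32 ≡ 4² = 16. Since 41 = 32 + 8 + 1, 42^41 ≡ 16·57·42: 16·57 = 912 ≡ 27, then 27·42 = 1134 ≡ 13. So 42^41 ≡ 13 (mod 59).
Hence φ⁻¹(42) = 13.

13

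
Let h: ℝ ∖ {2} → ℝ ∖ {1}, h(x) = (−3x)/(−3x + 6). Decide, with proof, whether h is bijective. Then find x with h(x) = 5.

Suppose h(x_1) = h(x_2). Cross-multiplying: (−3x_1)(−3x_2 + 6) = (−3x_2)(−3x_1 + 6).
Expanding both sides and cancelling the symmetric terms leaves −18·(x_1 − x_2) = 0. Since −18 ≠ 0, x_1 = x_2. Therefore h is injective.
For any y ≠ 1, solving y(−3x + 6) = −3x for x gives a well-defined x ≠ 2. So h is surjective.
Thus h is bijective.
Solving h(x) = 5: cross-multiplying gives −3x = 5(−3x + 6), which rearranges to 12x = 30, so x = 5/2.

5/2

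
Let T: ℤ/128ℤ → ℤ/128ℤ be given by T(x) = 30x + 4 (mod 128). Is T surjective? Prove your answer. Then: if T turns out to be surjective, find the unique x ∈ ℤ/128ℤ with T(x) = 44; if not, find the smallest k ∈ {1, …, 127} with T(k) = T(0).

Recall that T is surjective if every y in the codomain equals T(x) for some x in the domain.
Since gcd(30, 128) = 2, we have 30x ≡ 0 (mod 2) for all x, so T(x) ≡ 0 (mod 2).
But 1 ≢ 0 (mod 2), so 1 ∈ ℤ/128ℤ has no preimage. Hence T is not surjective.
Since T is not surjective, we find the least positive k with T(k) = T(0): this means 30k ≡ 0 (mod 128), i.e. 128 ∣ 30k. Since gcd(30, 128) = 2, dividing through by 2 this holds exactly when 64 ∣ 15k, and as gcd(15, 64) = 1, exactly when 64 ∣ k.
The smallest positive such k is 64.

64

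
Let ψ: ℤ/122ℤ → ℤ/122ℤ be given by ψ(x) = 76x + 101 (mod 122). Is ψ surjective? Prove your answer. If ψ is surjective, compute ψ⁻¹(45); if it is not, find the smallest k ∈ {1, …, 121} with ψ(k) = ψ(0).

Since gcd(76, 122) = 2, we have 76x ≡ 0 (mod 2) for all x, so ψ(x) ≡ 1 (mod 2).
But 0 ≢ 1 (mod 2), so 0 ∈ ℤ/122ℤ has no preimage. So ψ is not surjective.
Since ψ is not surjective, we find the least positive k with ψ(k) = ψ(0): this means 76k ≡ 0 (mod 122), i.e. 122 ∣ 76k. Since gcd(76, 122) = 2, dividing through by 2 this holds exactly when 61 ∣ 38k, and as gcd(38, 61) = 1, exactly when 61 ∣ k.
The smallest positive such k is 61.

61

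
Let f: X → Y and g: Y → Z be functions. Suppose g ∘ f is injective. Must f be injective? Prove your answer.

injective

Suppose f(x_1) = f(x_2). Applying g: (g ∘ f)(x_1) = (g ∘ f)(x_2). Since g ∘ f is injective, x_1 = x_2. Therefore f is injective.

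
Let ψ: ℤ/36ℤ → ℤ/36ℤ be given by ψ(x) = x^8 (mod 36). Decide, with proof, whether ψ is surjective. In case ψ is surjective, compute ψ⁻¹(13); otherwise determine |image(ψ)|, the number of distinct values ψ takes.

ψ(0) = 0^8 = 0.
ψ(6): Repeated squaring mod 36: 6^1 ≡ 6, 6^2 ≡ 6² = 36 ≡ 0, 6^4 ≡ 0² = 0, 6^8 ≡ 0² = 0. So 6^8 ≡ 0 (mod 36).
So ψ(0) = ψ(6) = 0 while 0 ≠ 6, hence ψ is not injective.
A non-injective map from the 36-element set ℤ/36ℤ to itself takes at most 35 distinct values, so it cannot be surjective. Hence ψ is not surjective.
Since ψ is not surjective, we determine |image(ψ)|. Computing x^8 mod 36 for each x (by repeated squaring, reducing mod 36 at every step), the values ψ(0), ψ(1), …, ψ(35) are: 0, 1, 4, 9, 16, 25, 0, 13, 28, 9, 28, 13, 0, 25, 16, 9, 4, 1, 0, 1, 4, 9, 16, 25, 0, 13, 28, 9, 28, 13, 0, 25, 16, 9, 4, 1.
The distinct values are {0, 1, 4, 9, 13, 16, 25, 28}; there are 8 of them.

8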